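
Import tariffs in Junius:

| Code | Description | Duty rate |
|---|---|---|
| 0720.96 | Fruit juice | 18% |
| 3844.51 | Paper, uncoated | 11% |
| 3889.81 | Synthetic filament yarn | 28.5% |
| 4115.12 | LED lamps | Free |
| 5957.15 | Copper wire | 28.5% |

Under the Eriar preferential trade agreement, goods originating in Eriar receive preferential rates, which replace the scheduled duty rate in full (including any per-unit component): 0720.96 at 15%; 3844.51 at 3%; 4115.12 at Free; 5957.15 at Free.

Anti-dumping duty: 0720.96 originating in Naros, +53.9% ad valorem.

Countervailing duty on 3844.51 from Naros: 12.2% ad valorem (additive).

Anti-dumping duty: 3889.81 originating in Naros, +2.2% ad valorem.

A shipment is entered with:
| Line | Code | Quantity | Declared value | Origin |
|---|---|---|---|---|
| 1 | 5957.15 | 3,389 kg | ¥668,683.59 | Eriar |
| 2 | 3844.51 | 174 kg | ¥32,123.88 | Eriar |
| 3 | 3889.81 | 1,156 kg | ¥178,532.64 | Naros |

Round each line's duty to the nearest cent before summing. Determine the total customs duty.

Line 1 (5957.15, Eriar, 3,389 kg, ¥668,683.59):
Base rate for 5957.15 is 28.5%.
Origin Eriar qualifies under the Junius–Eriar agreement and 5957.15 is covered: preferential rate Free applies instead.
Duty = ¥668,683.59 × 0% = ¥0.00.
Line 2 (3844.51, Eriar, 174 kg, ¥32,123.88):
Base rate for 3844.51 is 11%.
Origin Eriar qualifies under the Junius–Eriar agreement and 3844.51 is covered: preferential rate 3% applies instead.
The additional-duty order on 3844.51 targets Naros, not Eriar; it does not apply.
Duty = ¥32,123.88 × 3% = ¥963.72.
Line 3 (3889.81, Naros, 1,156 kg, ¥178,532.64):
Base rate for 3889.81 is 28.5%.
Additional duty on 3889.81 from Naros: +2.2%. Applied ad valorem rate: 28.5% + 2.2% = 30.7%.
Duty = ¥178,532.64 × 30.7% = ¥54,809.52.
Total = ¥0.00 + ¥963.72 + ¥54,809.52 = ¥55,773.24.

¥55,773.24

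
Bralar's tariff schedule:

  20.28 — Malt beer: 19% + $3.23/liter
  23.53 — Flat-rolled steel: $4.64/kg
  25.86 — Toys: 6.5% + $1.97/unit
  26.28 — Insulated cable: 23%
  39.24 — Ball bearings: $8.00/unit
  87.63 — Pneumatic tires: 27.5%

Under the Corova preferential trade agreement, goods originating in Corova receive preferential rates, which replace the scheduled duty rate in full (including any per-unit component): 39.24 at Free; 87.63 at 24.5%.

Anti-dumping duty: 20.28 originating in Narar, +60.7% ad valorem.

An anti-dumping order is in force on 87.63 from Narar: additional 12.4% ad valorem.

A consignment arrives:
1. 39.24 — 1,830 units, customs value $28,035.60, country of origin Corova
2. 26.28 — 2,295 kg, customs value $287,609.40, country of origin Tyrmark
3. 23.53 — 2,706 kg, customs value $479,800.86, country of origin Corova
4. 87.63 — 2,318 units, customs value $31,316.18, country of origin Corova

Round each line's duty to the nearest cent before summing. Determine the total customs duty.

$86,378.46

Line 1 (39.24, Corova, 1,830 units, $28,035.60):
Base rate for 39.24 is $8.00/unit.
Origin Corova qualifies under the Bralar–Corova agreement and 39.24 is covered: preferential rate Free applies instead.
Duty = $28,035.60 × 0% = $0.00.
Line 2 (26.28, Tyrmark, 2,295 kg, $287,609.40):
Base rate for 26.28 is 23%.
Duty = $287,609.40 × 23% = $66,150.16.
Line 3 (23.53, Corova, 2,706 kg, $479,800.86):
Base rate for 23.53 is $4.64/kg.
Origin Corova is the FTA partner but 23.53 is not on the preference list; base rate stands.
Duty = 2,706 × $4.64 = $12,555.84.
Line 4 (87.63, Corova, 2,318 units, $31,316.18):
Base rate for 87.63 is 27.5%.
Origin Corova qualifies under the Bralar–Corova agreement and 87.63 is covered: preferential rate 24.5% applies instead.
The additional-duty order on 87.63 targets Narar, not Corova; it does not apply.
Duty = $31,316.18 × 24.5% = $7,672.46.
Total = $0.00 + $66,150.16 + $12,555.84 + $7,672.46 = $86,378.46.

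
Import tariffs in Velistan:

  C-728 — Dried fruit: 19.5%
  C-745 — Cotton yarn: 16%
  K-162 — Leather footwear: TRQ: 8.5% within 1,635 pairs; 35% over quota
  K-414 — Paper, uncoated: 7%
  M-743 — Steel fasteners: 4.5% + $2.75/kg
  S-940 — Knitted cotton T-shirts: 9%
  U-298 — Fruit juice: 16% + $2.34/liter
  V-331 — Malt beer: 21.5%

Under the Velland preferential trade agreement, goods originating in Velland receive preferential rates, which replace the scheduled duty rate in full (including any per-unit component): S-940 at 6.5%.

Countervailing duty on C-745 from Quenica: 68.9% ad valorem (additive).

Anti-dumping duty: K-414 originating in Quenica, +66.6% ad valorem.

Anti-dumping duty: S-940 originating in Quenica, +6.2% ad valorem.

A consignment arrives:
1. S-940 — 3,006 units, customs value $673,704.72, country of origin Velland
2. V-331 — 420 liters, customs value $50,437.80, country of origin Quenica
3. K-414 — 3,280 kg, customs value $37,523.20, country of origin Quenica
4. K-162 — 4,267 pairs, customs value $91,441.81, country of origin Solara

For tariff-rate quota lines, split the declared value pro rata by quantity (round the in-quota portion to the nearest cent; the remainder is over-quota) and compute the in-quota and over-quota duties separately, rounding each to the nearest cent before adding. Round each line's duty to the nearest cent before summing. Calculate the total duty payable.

$104,971.57

Line 1 (S-940, Velland, 3,006 units, $673,704.72):
Base rate for S-940 is 9%.
Origin Velland qualifies under the Velistan–Velland agreement and S-940 is covered: preferential rate 6.5% applies instead.
The additional-duty order on S-940 targets Quenica, not Velland; it does not apply.
Duty = $673,704.72 × 6.5% = $43,790.81.
Line 2 (V-331, Quenica, 420 liters, $50,437.80):
Base rate for V-331 is 21.5%.
Duty = $50,437.80 × 21.5% = $10,844.13.
Line 3 (K-414, Quenica, 3,280 kg, $37,523.20):
Base rate for K-414 is 7%.
Additional duty on K-414 from Quenica: +66.6%. Applied ad valorem rate: 7% + 66.6% = 73.6%.
Duty = $37,523.20 × 73.6% = $27,617.08.
Line 4 (K-162, Solara, 4,267 pairs, $91,441.81):
Code K-162 is under a tariff-rate quota (threshold 1,635 pairs). In-quota: 1,635 pairs at 8.5%; over-quota: 2,632 pairs at 35%.
Pro-rata value split: in-quota = $91,441.81 × 1,635/4,267 = $35,038.05; over-quota = $91,441.81 − $35,038.05 = $56,403.76.
In-quota duty = $35,038.05 × 8.5% = $2,978.23. Over-quota duty = $56,403.76 × 35% = $19,741.32.
Line duty = $2,978.23 + $19,741.32 = $22,719.55.
Total = $43,790.81 + $10,844.13 + $27,617.08 + $22,719.55 = $104,971.57.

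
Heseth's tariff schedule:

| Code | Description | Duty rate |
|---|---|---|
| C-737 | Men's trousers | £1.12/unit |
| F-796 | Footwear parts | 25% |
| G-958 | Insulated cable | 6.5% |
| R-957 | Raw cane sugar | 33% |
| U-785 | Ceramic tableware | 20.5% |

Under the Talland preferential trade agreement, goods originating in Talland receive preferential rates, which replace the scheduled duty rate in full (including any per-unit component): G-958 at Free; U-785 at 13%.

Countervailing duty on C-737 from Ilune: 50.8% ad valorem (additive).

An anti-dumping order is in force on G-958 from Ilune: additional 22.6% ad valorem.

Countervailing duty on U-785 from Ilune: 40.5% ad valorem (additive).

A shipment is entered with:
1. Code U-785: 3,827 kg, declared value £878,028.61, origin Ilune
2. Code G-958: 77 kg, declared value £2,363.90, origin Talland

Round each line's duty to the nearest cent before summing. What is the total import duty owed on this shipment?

Line 1 (U-785, Ilune, 3,827 kg, £878,028.61):
Base rate for U-785 is 20.5%.
U-785 has an FTA preferential rate, but origin Ilune is not Talland; base rate stands.
Additional duty on U-785 from Ilune: +40.5%. Applied ad valorem rate: 20.5% + 40.5% = 61%.
Duty = £878,028.61 × 61% = £535,597.45.
Line 2 (G-958, Talland, 77 kg, £2,363.90):
Base rate for G-958 is 6.5%.
Origin Talland qualifies under the Heseth–Talland agreement and G-958 is covered: preferential rate Free applies instead.
The additional-duty order on G-958 targets Ilune, not Talland; it does not apply.
Duty = £2,363.90 × 0% = £0.00.
Total = £535,597.45 + £0.00 = £535,597.45.

£535,597.45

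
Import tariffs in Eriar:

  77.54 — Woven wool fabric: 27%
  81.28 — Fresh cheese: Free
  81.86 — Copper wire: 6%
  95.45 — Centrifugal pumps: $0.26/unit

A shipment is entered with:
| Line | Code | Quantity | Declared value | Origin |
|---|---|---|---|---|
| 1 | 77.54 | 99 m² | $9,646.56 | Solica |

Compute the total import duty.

$2,604.57

Line 1 (77.54, Solica, 99 m², $9,646.56):
Base rate for 77.54 is 27%.
Duty = $9,646.56 × 27% = $2,604.57.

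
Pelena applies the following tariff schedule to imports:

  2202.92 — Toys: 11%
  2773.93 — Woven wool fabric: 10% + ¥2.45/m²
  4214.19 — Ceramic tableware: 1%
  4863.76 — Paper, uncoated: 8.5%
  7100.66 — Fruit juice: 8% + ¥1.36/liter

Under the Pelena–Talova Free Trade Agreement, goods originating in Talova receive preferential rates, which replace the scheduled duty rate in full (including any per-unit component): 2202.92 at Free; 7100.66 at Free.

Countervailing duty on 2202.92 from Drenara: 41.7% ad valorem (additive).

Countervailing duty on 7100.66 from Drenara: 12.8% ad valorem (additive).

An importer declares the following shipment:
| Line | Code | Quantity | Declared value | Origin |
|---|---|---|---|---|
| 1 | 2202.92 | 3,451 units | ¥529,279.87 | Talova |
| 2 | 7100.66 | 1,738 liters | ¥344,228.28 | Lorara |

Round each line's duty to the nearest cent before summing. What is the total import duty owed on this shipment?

Line 1 (2202.92, Talova, 3,451 units, ¥529,279.87):
Base rate for 2202.92 is 11%.
Origin Talova qualifies under the Pelena–Talova agreement and 2202.92 is covered: preferential rate Free applies instead.
The additional-duty order on 2202.92 targets Drenara, not Talova; it does not apply.
Duty = ¥529,279.87 × 0% = ¥0.00.
Line 2 (7100.66, Lorara, 1,738 liters, ¥344,228.28):
Base rate for 7100.66 is 8% + ¥1.36/liter.
7100.66 has an FTA preferential rate, but origin Lorara is not Talova; base rate stands.
The additional-duty order on 7100.66 targets Drenara, not Lorara; it does not apply.
Duty = ¥344,228.28 × 8% + 1,738 × ¥1.36 = ¥29,901.94.
Total = ¥0.00 + ¥29,901.94 = ¥29,901.94.

¥29,901.94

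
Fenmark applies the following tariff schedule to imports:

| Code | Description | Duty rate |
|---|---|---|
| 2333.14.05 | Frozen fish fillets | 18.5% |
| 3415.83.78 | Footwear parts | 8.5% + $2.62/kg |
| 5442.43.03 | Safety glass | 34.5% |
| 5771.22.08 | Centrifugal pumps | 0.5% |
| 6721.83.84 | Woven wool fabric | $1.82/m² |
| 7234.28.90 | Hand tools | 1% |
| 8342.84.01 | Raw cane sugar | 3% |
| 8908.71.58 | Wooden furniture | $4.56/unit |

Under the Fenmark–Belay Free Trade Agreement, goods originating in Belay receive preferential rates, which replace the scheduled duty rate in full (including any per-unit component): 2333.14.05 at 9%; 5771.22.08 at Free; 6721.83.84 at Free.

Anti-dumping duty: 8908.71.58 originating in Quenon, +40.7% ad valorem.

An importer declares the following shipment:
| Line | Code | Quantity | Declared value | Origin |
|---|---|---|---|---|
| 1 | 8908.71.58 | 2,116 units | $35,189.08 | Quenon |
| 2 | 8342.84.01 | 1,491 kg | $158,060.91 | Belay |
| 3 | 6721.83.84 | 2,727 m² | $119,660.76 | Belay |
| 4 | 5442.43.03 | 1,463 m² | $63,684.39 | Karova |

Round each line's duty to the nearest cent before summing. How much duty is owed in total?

$50,683.86

Line 1 (8908.71.58, Quenon, 2,116 units, $35,189.08):
Base rate for 8908.71.58 is $4.56/unit.
Additional duty on 8908.71.58 from Quenon: +40.7% ad valorem. Applied ad valorem rate = 40.7%.
Duty = $35,189.08 × 40.7% + 2,116 × $4.56 = $23,970.92.
Line 2 (8342.84.01, Belay, 1,491 kg, $158,060.91):
Base rate for 8342.84.01 is 3%.
Origin Belay is the FTA partner but 8342.84.01 is not on the preference list; base rate stands.
Duty = $158,060.91 × 3% = $4,741.83.
Line 3 (6721.83.84, Belay, 2,727 m², $119,660.76):
Base rate for 6721.83.84 is $1.82/m².
Origin Belay qualifies under the Fenmark–Belay agreement and 6721.83.84 is covered: preferential rate Free applies instead.
Duty = $119,660.76 × 0% = $0.00.
Line 4 (5442.43.03, Karova, 1,463 m², $63,684.39):
Base rate for 5442.43.03 is 34.5%.
Duty = $63,684.39 × 34.5% = $21,971.11.
Total = $23,970.92 + $4,741.83 + $0.00 + $21,971.11 = $50,683.86.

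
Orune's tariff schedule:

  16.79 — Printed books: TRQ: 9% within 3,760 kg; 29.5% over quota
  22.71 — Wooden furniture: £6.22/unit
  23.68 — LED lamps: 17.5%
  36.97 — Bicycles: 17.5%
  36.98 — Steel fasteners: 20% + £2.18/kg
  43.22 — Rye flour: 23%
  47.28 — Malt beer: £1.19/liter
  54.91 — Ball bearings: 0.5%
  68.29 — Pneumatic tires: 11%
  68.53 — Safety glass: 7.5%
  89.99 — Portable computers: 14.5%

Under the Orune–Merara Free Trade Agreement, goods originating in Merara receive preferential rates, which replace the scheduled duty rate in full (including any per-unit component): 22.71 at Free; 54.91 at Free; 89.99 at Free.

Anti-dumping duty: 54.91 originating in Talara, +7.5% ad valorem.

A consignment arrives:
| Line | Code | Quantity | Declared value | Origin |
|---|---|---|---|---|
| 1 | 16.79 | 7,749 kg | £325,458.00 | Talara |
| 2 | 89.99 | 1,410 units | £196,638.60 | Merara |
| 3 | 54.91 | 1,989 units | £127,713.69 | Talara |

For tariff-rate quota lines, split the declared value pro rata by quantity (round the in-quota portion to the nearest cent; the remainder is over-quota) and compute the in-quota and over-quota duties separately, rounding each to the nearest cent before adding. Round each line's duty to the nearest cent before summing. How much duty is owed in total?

Line 1 (16.79, Talara, 7,749 kg, £325,458.00):
Code 16.79 is under a tariff-rate quota (threshold 3,760 kg). In-quota: 3,760 kg at 9%; over-quota: 3,989 kg at 29.5%.
Pro-rata value split: in-quota = £325,458.00 × 3,760/7,749 = £157,920.00; over-quota = £325,458.00 − £157,920.00 = £167,538.00.
In-quota duty = £157,920.00 × 9% = £14,212.80. Over-quota duty = £167,538.00 × 29.5% = £49,423.71.
Line duty = £14,212.80 + £49,423.71 = £63,636.51.
Line 2 (89.99, Merara, 1,410 units, £196,638.60):
Base rate for 89.99 is 14.5%.
Origin Merara qualifies under the Orune–Merara agreement and 89.99 is covered: preferential rate Free applies instead.
Duty = £196,638.60 × 0% = £0.00.
Line 3 (54.91, Talara, 1,989 units, £127,713.69):
Base rate for 54.91 is 0.5%.
54.91 has an FTA preferential rate, but origin Talara is not Merara; base rate stands.
Additional duty on 54.91 from Talara: +7.5%. Applied ad valorem rate: 0.5% + 7.5% = 8%.
Duty = £127,713.69 × 8% = £10,217.10.
Total = £63,636.51 + £0.00 + £10,217.10 = £73,853.61.

£73,853.61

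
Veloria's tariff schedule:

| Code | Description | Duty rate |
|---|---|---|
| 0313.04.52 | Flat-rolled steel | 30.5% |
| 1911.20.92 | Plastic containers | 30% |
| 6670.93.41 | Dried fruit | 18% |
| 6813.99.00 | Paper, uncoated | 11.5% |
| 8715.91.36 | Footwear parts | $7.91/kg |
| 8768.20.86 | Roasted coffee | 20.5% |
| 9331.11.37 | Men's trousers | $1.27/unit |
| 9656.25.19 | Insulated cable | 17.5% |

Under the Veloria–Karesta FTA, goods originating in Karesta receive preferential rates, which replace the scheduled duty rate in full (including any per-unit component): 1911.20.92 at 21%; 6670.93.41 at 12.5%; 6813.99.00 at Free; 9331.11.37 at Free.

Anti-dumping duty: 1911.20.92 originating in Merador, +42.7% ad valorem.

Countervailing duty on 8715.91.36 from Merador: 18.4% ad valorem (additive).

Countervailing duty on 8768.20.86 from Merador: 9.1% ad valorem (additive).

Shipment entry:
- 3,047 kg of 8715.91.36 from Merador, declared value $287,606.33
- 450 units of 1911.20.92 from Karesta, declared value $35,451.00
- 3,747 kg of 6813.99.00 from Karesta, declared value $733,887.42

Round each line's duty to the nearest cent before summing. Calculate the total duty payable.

Line 1 (8715.91.36, Merador, 3,047 kg, $287,606.33):
Base rate for 8715.91.36 is $7.91/kg.
Additional duty on 8715.91.36 from Merador: +18.4% ad valorem. Applied ad valorem rate = 18.4%.
Duty = $287,606.33 × 18.4% + 3,047 × $7.91 = $77,021.33.
Line 2 (1911.20.92, Karesta, 450 units, $35,451.00):
Base rate for 1911.20.92 is 30%.
Origin Karesta qualifies under the Veloria–Karesta agreement and 1911.20.92 is covered: preferential rate 21% applies instead.
The additional-duty order on 1911.20.92 targets Merador, not Karesta; it does not apply.
Duty = $35,451.00 × 21% = $7,444.71.
Line 3 (6813.99.00, Karesta, 3,747 kg, $733,887.42):
Base rate for 6813.99.00 is 11.5%.
Origin Karesta qualifies under the Veloria–Karesta agreement and 6813.99.00 is covered: preferential rate Free applies instead.
Duty = $733,887.42 × 0% = $0.00.
Total = $77,021.33 + $7,444.71 + $0.00 = $84,466.04.

$84,466.04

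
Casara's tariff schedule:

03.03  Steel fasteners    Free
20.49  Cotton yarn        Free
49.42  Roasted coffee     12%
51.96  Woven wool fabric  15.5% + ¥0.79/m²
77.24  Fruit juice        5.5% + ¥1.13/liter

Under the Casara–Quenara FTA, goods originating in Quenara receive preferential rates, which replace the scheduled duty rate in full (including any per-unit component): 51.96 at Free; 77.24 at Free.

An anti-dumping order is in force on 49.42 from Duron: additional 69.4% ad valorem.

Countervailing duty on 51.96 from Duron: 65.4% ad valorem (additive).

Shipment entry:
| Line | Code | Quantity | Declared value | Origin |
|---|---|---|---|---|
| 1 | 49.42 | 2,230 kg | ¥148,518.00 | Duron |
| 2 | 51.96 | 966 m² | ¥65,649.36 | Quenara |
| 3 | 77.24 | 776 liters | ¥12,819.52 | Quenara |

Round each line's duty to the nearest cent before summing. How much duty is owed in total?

¥120,893.65

Line 1 (49.42, Duron, 2,230 kg, ¥148,518.00):
Base rate for 49.42 is 12%.
Additional duty on 49.42 from Duron: +69.4%. Applied ad valorem rate: 12% + 69.4% = 81.4%.
Duty = ¥148,518.00 × 81.4% = ¥120,893.65.
Line 2 (51.96, Quenara, 966 m², ¥65,649.36):
Base rate for 51.96 is 15.5% + ¥0.79/m².
Origin Quenara qualifies under the Casara–Quenara agreement and 51.96 is covered: preferential rate Free applies instead.
The additional-duty order on 51.96 targets Duron, not Quenara; it does not apply.
Duty = ¥65,649.36 × 0% = ¥0.00.
Line 3 (77.24, Quenara, 776 liters, ¥12,819.52):
Base rate for 77.24 is 5.5% + ¥1.13/liter.
Origin Quenara qualifies under the Casara–Quenara agreement and 77.24 is covered: preferential rate Free applies instead.
Duty = ¥12,819.52 × 0% = ¥0.00.
Total = ¥120,893.65 + ¥0.00 + ¥0.00 = ¥120,893.65.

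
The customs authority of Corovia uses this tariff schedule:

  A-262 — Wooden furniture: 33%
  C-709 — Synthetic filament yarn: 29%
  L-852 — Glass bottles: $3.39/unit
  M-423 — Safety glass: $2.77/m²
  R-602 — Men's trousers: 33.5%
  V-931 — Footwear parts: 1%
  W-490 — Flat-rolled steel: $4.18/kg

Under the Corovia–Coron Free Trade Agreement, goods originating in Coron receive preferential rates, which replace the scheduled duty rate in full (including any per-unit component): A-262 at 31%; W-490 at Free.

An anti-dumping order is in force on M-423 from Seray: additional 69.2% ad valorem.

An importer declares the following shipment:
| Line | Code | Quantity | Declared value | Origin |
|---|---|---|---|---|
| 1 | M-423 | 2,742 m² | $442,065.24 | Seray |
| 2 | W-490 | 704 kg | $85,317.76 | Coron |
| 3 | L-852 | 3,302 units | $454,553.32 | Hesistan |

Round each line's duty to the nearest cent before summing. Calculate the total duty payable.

$324,698.27

Line 1 (M-423, Seray, 2,742 m², $442,065.24):
Base rate for M-423 is $2.77/m².
Additional duty on M-423 from Seray: +69.2% ad valorem. Applied ad valorem rate = 69.2%.
Duty = $442,065.24 × 69.2% + 2,742 × $2.77 = $313,504.49.
Line 2 (W-490, Coron, 704 kg, $85,317.76):
Base rate for W-490 is $4.18/kg.
Origin Coron qualifies under the Corovia–Coron agreement and W-490 is covered: preferential rate Free applies instead.
Duty = $85,317.76 × 0% = $0.00.
Line 3 (L-852, Hesistan, 3,302 units, $454,553.32):
Base rate for L-852 is $3.39/unit.
Duty = 3,302 × $3.39 = $11,193.78.
Total = $313,504.49 + $0.00 + $11,193.78 = $324,698.27.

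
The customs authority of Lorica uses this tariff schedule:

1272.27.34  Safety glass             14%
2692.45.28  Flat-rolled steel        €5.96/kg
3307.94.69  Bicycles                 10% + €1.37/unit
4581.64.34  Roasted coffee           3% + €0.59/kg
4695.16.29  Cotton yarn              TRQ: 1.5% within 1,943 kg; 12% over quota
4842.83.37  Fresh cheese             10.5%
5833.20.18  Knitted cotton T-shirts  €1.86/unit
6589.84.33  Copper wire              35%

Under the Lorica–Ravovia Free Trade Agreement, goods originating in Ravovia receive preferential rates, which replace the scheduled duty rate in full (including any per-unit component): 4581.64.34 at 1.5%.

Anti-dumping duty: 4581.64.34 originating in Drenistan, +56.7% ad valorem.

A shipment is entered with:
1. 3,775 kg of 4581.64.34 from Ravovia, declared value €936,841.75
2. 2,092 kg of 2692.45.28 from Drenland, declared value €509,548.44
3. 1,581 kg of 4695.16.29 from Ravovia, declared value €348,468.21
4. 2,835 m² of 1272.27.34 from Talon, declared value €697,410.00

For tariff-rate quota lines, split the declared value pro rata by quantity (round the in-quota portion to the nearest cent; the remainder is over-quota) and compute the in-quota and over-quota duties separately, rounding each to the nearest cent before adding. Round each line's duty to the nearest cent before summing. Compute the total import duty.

Line 1 (4581.64.34, Ravovia, 3,775 kg, €936,841.75):
Base rate for 4581.64.34 is 3% + €0.59/kg.
Origin Ravovia qualifies under the Lorica–Ravovia agreement and 4581.64.34 is covered: preferential rate 1.5% applies instead.
The additional-duty order on 4581.64.34 targets Drenistan, not Ravovia; it does not apply.
Duty = €936,841.75 × 1.5% = €14,052.63.
Line 2 (2692.45.28, Drenland, 2,092 kg, €509,548.44):
Base rate for 2692.45.28 is €5.96/kg.
Duty = 2,092 × €5.96 = €12,468.32.
Line 3 (4695.16.29, Ravovia, 1,581 kg, €348,468.21):
Code 4695.16.29 is under a tariff-rate quota (threshold 1,943 kg). Quantity 1,581 kg is within the quota, so the in-quota rate 1.5% applies to the full value.
Duty = €348,468.21 × 1.5% = €5,227.02.
Line 4 (1272.27.34, Talon, 2,835 m², €697,410.00):
Base rate for 1272.27.34 is 14%.
Duty = €697,410.00 × 14% = €97,637.40.
Total = €14,052.63 + €12,468.32 + €5,227.02 + €97,637.40 = €129,385.37.

€129,385.37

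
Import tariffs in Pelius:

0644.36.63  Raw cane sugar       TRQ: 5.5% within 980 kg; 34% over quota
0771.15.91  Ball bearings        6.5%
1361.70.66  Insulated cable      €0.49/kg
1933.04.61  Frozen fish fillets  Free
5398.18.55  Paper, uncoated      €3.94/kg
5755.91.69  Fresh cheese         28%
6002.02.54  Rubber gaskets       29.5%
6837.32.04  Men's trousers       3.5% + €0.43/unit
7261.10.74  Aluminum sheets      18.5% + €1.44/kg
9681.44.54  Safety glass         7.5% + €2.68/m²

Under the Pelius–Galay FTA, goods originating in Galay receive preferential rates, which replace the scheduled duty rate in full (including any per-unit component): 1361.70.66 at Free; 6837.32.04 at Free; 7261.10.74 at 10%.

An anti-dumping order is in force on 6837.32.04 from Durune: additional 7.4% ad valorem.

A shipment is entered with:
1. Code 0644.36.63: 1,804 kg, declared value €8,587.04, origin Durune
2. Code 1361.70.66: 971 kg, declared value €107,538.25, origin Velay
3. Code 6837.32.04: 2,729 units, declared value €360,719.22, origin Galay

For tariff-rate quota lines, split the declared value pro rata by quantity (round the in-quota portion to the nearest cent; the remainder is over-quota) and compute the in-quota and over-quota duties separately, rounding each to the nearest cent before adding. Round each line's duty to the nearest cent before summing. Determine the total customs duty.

Line 1 (0644.36.63, Durune, 1,804 kg, €8,587.04):
Code 0644.36.63 is under a tariff-rate quota (threshold 980 kg). In-quota: 980 kg at 5.5%; over-quota: 824 kg at 34%.
Pro-rata value split: in-quota = €8,587.04 × 980/1,804 = €4,664.80; over-quota = €8,587.04 − €4,664.80 = €3,922.24.
In-quota duty = €4,664.80 × 5.5% = €256.56. Over-quota duty = €3,922.24 × 34% = €1,333.56.
Line duty = €256.56 + €1,333.56 = €1,590.12.
Line 2 (1361.70.66, Velay, 971 kg, €107,538.25):
Base rate for 1361.70.66 is €0.49/kg.
1361.70.66 has an FTA preferential rate, but origin Velay is not Galay; base rate stands.
Duty = 971 × €0.49 = €475.79.
Line 3 (6837.32.04, Galay, 2,729 units, €360,719.22):
Base rate for 6837.32.04 is 3.5% + €0.43/unit.
Origin Galay qualifies under the Pelius–Galay agreement and 6837.32.04 is covered: preferential rate Free applies instead.
The additional-duty order on 6837.32.04 targets Durune, not Galay; it does not apply.
Duty = €360,719.22 × 0% = €0.00.
Total = €1,590.12 + €475.79 + €0.00 = €2,065.91.

€2,065.91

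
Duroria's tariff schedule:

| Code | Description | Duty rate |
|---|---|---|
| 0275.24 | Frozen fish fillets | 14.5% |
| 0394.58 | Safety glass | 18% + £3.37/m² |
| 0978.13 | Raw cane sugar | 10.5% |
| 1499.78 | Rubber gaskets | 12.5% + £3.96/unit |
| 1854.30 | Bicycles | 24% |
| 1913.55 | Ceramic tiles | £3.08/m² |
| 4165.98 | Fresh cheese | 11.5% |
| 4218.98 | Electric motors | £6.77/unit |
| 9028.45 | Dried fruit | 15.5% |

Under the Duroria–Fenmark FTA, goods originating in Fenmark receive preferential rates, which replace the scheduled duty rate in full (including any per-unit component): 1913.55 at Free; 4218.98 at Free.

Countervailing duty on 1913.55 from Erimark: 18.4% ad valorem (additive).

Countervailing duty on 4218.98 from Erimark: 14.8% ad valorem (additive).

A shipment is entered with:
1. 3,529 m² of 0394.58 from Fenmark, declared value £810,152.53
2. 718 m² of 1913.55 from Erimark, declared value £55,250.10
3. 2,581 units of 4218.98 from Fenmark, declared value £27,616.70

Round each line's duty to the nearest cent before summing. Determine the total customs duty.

Line 1 (0394.58, Fenmark, 3,529 m², £810,152.53):
Base rate for 0394.58 is 18% + £3.37/m².
Origin Fenmark is the FTA partner but 0394.58 is not on the preference list; base rate stands.
Duty = £810,152.53 × 18% + 3,529 × £3.37 = £157,720.19.
Line 2 (1913.55, Erimark, 718 m², £55,250.10):
Base rate for 1913.55 is £3.08/m².
1913.55 has an FTA preferential rate, but origin Erimark is not Fenmark; base rate stands.
Additional duty on 1913.55 from Erimark: +18.4% ad valorem. Applied ad valorem rate = 18.4%.
Duty = £55,250.10 × 18.4% + 718 × £3.08 = £12,377.46.
Line 3 (4218.98, Fenmark, 2,581 units, £27,616.70):
Base rate for 4218.98 is £6.77/unit.
Origin Fenmark qualifies under the Duroria–Fenmark agreement and 4218.98 is covered: preferential rate Free applies instead.
The additional-duty order on 4218.98 targets Erimark, not Fenmark; it does not apply.
Duty = £27,616.70 × 0% = £0.00.
Total = £157,720.19 + £12,377.46 + £0.00 = £170,097.65.

£170,097.65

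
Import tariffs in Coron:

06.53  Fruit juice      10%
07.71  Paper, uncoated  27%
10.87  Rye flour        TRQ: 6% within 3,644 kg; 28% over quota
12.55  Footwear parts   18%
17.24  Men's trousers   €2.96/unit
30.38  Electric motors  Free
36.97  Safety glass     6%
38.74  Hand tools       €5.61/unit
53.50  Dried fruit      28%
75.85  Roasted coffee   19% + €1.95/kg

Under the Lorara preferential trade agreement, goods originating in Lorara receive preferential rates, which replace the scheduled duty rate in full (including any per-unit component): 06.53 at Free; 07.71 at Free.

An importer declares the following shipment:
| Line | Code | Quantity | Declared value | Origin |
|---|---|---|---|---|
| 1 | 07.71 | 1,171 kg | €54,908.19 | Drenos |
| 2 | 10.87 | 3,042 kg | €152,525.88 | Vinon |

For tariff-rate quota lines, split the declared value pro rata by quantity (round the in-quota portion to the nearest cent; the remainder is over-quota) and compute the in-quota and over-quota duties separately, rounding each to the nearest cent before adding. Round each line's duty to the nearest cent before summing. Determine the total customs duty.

€23,976.76

Line 1 (07.71, Drenos, 1,171 kg, €54,908.19):
Base rate for 07.71 is 27%.
07.71 has an FTA preferential rate, but origin Drenos is not Lorara; base rate stands.
Duty = €54,908.19 × 27% = €14,825.21.
Line 2 (10.87, Vinon, 3,042 kg, €152,525.88):
Code 10.87 is under a tariff-rate quota (threshold 3,644 kg). Quantity 3,042 kg is within the quota, so the in-quota rate 6% applies to the full value.
Duty = €152,525.88 × 6% = €9,151.55.
Total = €14,825.21 + €9,151.55 = €23,976.76.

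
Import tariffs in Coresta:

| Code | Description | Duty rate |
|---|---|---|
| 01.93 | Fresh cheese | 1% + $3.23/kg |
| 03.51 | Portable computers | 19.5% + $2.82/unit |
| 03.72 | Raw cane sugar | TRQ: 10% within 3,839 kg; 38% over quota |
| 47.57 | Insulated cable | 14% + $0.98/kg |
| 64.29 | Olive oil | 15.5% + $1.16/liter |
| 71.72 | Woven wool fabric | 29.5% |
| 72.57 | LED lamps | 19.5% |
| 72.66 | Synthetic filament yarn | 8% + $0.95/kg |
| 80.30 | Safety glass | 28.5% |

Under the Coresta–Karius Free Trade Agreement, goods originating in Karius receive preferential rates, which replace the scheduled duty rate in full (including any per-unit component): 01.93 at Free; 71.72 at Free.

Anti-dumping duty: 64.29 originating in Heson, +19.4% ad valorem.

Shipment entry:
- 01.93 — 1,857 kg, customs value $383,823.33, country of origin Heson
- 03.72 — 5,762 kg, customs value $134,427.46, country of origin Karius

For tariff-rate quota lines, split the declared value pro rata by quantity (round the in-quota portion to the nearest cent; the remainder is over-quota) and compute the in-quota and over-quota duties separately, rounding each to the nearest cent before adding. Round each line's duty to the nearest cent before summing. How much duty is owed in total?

$35,840.89

Line 1 (01.93, Heson, 1,857 kg, $383,823.33):
Base rate for 01.93 is 1% + $3.23/kg.
01.93 has an FTA preferential rate, but origin Heson is not Karius; base rate stands.
Duty = $383,823.33 × 1% + 1,857 × $3.23 = $9,836.34.
Line 2 (03.72, Karius, 5,762 kg, $134,427.46):
Code 03.72 is under a tariff-rate quota (threshold 3,839 kg). In-quota: 3,839 kg at 10%; over-quota: 1,923 kg at 38%.
Pro-rata value split: in-quota = $134,427.46 × 3,839/5,762 = $89,563.87; over-quota = $134,427.46 − $89,563.87 = $44,863.59.
In-quota duty = $89,563.87 × 10% = $8,956.39. Over-quota duty = $44,863.59 × 38% = $17,048.16.
Line duty = $8,956.39 + $17,048.16 = $26,004.55.
Total = $9,836.34 + $26,004.55 = $35,840.89.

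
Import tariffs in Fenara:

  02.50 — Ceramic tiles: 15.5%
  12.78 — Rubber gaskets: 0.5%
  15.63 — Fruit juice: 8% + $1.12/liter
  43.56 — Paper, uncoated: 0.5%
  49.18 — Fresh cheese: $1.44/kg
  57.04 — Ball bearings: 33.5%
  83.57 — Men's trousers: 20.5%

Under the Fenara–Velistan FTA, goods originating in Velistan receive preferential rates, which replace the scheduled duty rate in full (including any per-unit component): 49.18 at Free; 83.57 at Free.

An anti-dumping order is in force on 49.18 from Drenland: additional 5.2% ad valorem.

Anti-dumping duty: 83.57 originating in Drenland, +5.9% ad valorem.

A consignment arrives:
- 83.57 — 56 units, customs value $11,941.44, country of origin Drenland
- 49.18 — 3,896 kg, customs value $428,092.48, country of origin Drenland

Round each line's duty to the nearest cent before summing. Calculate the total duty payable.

$31,023.59

Line 1 (83.57, Drenland, 56 units, $11,941.44):
Base rate for 83.57 is 20.5%.
83.57 has an FTA preferential rate, but origin Drenland is not Velistan; base rate stands.
Additional duty on 83.57 from Drenland: +5.9%. Applied ad valorem rate: 20.5% + 5.9% = 26.4%.
Duty = $11,941.44 × 26.4% = $3,152.54.
Line 2 (49.18, Drenland, 3,896 kg, $428,092.48):
Base rate for 49.18 is $1.44/kg.
49.18 has an FTA preferential rate, but origin Drenland is not Velistan; base rate stands.
Additional duty on 49.18 from Drenland: +5.2% ad valorem. Applied ad valorem rate = 5.2%.
Duty = $428,092.48 × 5.2% + 3,896 × $1.44 = $27,871.05.
Total = $3,152.54 + $27,871.05 = $31,023.59.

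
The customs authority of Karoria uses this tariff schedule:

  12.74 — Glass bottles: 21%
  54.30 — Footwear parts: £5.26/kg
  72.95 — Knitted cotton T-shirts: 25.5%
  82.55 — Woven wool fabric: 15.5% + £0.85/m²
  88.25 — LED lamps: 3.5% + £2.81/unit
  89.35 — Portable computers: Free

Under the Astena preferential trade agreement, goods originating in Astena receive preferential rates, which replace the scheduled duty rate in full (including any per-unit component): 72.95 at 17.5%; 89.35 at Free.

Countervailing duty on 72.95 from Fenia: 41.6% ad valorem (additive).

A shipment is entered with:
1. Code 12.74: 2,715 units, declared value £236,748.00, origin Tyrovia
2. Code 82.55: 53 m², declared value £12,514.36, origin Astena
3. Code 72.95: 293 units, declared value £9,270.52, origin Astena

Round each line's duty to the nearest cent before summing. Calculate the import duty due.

£53,324.20

Line 1 (12.74, Tyrovia, 2,715 units, £236,748.00):
Base rate for 12.74 is 21%.
Duty = £236,748.00 × 21% = £49,717.08.
Line 2 (82.55, Astena, 53 m², £12,514.36):
Base rate for 82.55 is 15.5% + £0.85/m².
Origin Astena is the FTA partner but 82.55 is not on the preference list; base rate stands.
Duty = £12,514.36 × 15.5% + 53 × £0.85 = £1,984.78.
Line 3 (72.95, Astena, 293 units, £9,270.52):
Base rate for 72.95 is 25.5%.
Origin Astena qualifies under the Karoria–Astena agreement and 72.95 is covered: preferential rate 17.5% applies instead.
The additional-duty order on 72.95 targets Fenia, not Astena; it does not apply.
Duty = £9,270.52 × 17.5% = £1,622.34.
Total = £49,717.08 + £1,984.78 + £1,622.34 = £53,324.20.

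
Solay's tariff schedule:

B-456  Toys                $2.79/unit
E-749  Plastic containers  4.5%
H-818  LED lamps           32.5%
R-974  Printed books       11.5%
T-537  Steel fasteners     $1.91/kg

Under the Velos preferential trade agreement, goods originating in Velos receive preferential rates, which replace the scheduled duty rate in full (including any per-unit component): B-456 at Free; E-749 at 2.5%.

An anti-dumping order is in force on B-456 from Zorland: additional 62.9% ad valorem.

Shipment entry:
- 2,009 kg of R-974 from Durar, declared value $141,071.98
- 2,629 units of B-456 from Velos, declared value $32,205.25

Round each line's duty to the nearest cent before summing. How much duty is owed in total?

Line 1 (R-974, Durar, 2,009 kg, $141,071.98):
Base rate for R-974 is 11.5%.
Duty = $141,071.98 × 11.5% = $16,223.28.
Line 2 (B-456, Velos, 2,629 units, $32,205.25):
Base rate for B-456 is $2.79/unit.
Origin Velos qualifies under the Solay–Velos agreement and B-456 is covered: preferential rate Free applies instead.
The additional-duty order on B-456 targets Zorland, not Velos; it does not apply.
Duty = $32,205.25 × 0% = $0.00.
Total = $16,223.28 + $0.00 = $16,223.28.

$16,223.28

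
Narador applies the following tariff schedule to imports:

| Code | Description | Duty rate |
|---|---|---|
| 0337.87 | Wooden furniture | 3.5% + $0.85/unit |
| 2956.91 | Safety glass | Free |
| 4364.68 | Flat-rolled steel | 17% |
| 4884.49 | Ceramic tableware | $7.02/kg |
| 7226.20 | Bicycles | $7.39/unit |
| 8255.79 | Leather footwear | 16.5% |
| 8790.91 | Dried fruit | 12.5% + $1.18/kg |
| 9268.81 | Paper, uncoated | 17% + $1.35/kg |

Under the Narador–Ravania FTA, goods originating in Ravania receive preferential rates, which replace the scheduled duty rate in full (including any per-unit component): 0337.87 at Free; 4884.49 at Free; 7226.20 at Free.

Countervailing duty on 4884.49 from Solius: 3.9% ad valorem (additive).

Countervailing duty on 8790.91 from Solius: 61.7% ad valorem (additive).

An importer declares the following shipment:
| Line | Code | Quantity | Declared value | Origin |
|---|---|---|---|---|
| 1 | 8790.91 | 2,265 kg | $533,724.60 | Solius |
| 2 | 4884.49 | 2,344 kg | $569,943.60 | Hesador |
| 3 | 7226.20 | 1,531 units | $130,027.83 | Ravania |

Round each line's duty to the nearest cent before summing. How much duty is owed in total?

$415,151.23

Line 1 (8790.91, Solius, 2,265 kg, $533,724.60):
Base rate for 8790.91 is 12.5% + $1.18/kg.
Additional duty on 8790.91 from Solius: +61.7%. Applied ad valorem rate: 12.5% + 61.7% = 74.2%.
Duty = $533,724.60 × 74.2% + 2,265 × $1.18 = $398,696.35.
Line 2 (4884.49, Hesador, 2,344 kg, $569,943.60):
Base rate for 4884.49 is $7.02/kg.
4884.49 has an FTA preferential rate, but origin Hesador is not Ravania; base rate stands.
The additional-duty order on 4884.49 targets Solius, not Hesador; it does not apply.
Duty = 2,344 × $7.02 = $16,454.88.
Line 3 (7226.20, Ravania, 1,531 units, $130,027.83):
Base rate for 7226.20 is $7.39/unit.
Origin Ravania qualifies under the Narador–Ravania agreement and 7226.20 is covered: preferential rate Free applies instead.
Duty = $130,027.83 × 0% = $0.00.
Total = $398,696.35 + $16,454.88 + $0.00 = $415,151.23.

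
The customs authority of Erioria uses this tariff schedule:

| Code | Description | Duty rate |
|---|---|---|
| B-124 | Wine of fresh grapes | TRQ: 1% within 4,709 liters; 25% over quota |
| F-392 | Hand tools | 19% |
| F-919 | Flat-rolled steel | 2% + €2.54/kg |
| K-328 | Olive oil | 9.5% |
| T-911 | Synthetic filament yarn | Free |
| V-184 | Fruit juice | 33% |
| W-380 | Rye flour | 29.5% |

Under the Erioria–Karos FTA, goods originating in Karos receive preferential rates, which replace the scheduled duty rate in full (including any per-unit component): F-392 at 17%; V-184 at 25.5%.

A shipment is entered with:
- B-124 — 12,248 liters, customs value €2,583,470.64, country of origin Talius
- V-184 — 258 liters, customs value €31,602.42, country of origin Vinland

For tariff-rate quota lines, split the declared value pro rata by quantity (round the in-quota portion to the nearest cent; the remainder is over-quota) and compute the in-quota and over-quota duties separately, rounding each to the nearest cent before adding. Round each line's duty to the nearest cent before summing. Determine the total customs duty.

Line 1 (B-124, Talius, 12,248 liters, €2,583,470.64):
Code B-124 is under a tariff-rate quota (threshold 4,709 liters). In-quota: 4,709 liters at 1%; over-quota: 7,539 liters at 25%.
Pro-rata value split: in-quota = €2,583,470.64 × 4,709/12,248 = €993,269.37; over-quota = €2,583,470.64 − €993,269.37 = €1,590,201.27.
In-quota duty = €993,269.37 × 1% = €9,932.69. Over-quota duty = €1,590,201.27 × 25% = €397,550.32.
Line duty = €9,932.69 + €397,550.32 = €407,483.01.
Line 2 (V-184, Vinland, 258 liters, €31,602.42):
Base rate for V-184 is 33%.
V-184 has an FTA preferential rate, but origin Vinland is not Karos; base rate stands.
Duty = €31,602.42 × 33% = €10,428.80.
Total = €407,483.01 + €10,428.80 = €417,911.81.

€417,911.81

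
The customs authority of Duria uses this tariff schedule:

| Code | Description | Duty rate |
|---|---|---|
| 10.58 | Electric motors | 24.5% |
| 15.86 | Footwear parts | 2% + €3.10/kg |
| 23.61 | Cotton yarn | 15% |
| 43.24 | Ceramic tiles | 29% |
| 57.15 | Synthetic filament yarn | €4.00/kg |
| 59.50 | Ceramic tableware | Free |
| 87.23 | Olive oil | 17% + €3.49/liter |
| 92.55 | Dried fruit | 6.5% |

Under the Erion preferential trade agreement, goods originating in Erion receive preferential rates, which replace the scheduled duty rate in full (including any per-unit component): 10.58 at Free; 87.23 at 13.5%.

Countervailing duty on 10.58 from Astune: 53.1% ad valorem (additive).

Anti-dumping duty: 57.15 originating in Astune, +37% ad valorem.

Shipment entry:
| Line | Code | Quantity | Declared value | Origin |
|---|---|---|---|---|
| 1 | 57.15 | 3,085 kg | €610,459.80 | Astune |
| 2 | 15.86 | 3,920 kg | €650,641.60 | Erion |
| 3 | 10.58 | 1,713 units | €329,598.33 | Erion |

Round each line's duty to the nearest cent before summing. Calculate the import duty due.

€263,374.96

Line 1 (57.15, Astune, 3,085 kg, €610,459.80):
Base rate for 57.15 is €4.00/kg.
Additional duty on 57.15 from Astune: +37% ad valorem. Applied ad valorem rate = 37%.
Duty = €610,459.80 × 37% + 3,085 × €4.00 = €238,210.13.
Line 2 (15.86, Erion, 3,920 kg, €650,641.60):
Base rate for 15.86 is 2% + €3.10/kg.
Origin Erion is the FTA partner but 15.86 is not on the preference list; base rate stands.
Duty = €650,641.60 × 2% + 3,920 × €3.10 = €25,164.83.
Line 3 (10.58, Erion, 1,713 units, €329,598.33):
Base rate for 10.58 is 24.5%.
Origin Erion qualifies under the Duria–Erion agreement and 10.58 is covered: preferential rate Free applies instead.
The additional-duty order on 10.58 targets Astune, not Erion; it does not apply.
Duty = €329,598.33 × 0% = €0.00.
Total = €238,210.13 + €25,164.83 + €0.00 = €263,374.96.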